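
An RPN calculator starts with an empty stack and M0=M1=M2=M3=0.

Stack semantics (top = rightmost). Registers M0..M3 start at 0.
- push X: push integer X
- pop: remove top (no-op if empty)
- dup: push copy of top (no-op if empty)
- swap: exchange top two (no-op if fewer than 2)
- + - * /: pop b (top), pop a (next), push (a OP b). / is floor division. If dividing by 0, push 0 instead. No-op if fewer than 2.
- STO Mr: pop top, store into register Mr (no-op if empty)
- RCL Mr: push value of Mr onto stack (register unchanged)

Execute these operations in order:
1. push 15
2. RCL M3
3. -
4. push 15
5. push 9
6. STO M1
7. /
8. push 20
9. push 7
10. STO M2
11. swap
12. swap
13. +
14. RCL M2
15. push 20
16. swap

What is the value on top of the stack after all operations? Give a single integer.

Answer: 7

Derivation:
After op 1 (push 15): stack=[15] mem=[0,0,0,0]
After op 2 (RCL M3): stack=[15,0] mem=[0,0,0,0]
After op 3 (-): stack=[15] mem=[0,0,0,0]
After op 4 (push 15): stack=[15,15] mem=[0,0,0,0]
After op 5 (push 9): stack=[15,15,9] mem=[0,0,0,0]
After op 6 (STO M1): stack=[15,15] mem=[0,9,0,0]
After op 7 (/): stack=[1] mem=[0,9,0,0]
After op 8 (push 20): stack=[1,20] mem=[0,9,0,0]
After op 9 (push 7): stack=[1,20,7] mem=[0,9,0,0]
After op 10 (STO M2): stack=[1,20] mem=[0,9,7,0]
After op 11 (swap): stack=[20,1] mem=[0,9,7,0]
After op 12 (swap): stack=[1,20] mem=[0,9,7,0]
After op 13 (+): stack=[21] mem=[0,9,7,0]
After op 14 (RCL M2): stack=[21,7] mem=[0,9,7,0]
After op 15 (push 20): stack=[21,7,20] mem=[0,9,7,0]
After op 16 (swap): stack=[21,20,7] mem=[0,9,7,0]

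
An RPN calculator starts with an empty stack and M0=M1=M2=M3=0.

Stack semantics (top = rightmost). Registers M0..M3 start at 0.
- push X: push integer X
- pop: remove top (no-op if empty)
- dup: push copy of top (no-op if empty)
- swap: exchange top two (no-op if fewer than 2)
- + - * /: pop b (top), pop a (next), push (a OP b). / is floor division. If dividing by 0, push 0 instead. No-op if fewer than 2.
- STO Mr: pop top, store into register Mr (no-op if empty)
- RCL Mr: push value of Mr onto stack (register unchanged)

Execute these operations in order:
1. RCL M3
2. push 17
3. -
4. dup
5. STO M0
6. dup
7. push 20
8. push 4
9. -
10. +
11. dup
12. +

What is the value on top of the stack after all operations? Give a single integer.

After op 1 (RCL M3): stack=[0] mem=[0,0,0,0]
After op 2 (push 17): stack=[0,17] mem=[0,0,0,0]
After op 3 (-): stack=[-17] mem=[0,0,0,0]
After op 4 (dup): stack=[-17,-17] mem=[0,0,0,0]
After op 5 (STO M0): stack=[-17] mem=[-17,0,0,0]
After op 6 (dup): stack=[-17,-17] mem=[-17,0,0,0]
After op 7 (push 20): stack=[-17,-17,20] mem=[-17,0,0,0]
After op 8 (push 4): stack=[-17,-17,20,4] mem=[-17,0,0,0]
After op 9 (-): stack=[-17,-17,16] mem=[-17,0,0,0]
After op 10 (+): stack=[-17,-1] mem=[-17,0,0,0]
After op 11 (dup): stack=[-17,-1,-1] mem=[-17,0,0,0]
After op 12 (+): stack=[-17,-2] mem=[-17,0,0,0]

Answer: -2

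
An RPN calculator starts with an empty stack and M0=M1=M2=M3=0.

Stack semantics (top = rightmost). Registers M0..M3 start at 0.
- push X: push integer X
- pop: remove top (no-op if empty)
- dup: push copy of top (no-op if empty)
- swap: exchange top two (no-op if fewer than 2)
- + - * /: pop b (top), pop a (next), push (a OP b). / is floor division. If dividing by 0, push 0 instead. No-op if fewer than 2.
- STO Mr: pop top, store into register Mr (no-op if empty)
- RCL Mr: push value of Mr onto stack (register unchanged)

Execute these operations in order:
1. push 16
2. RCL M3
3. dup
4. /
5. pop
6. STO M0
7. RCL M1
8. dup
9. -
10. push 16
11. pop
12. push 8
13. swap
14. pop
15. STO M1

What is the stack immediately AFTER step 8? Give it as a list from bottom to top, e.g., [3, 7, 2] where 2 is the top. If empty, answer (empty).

After op 1 (push 16): stack=[16] mem=[0,0,0,0]
After op 2 (RCL M3): stack=[16,0] mem=[0,0,0,0]
After op 3 (dup): stack=[16,0,0] mem=[0,0,0,0]
After op 4 (/): stack=[16,0] mem=[0,0,0,0]
After op 5 (pop): stack=[16] mem=[0,0,0,0]
After op 6 (STO M0): stack=[empty] mem=[16,0,0,0]
After op 7 (RCL M1): stack=[0] mem=[16,0,0,0]
After op 8 (dup): stack=[0,0] mem=[16,0,0,0]

[0, 0]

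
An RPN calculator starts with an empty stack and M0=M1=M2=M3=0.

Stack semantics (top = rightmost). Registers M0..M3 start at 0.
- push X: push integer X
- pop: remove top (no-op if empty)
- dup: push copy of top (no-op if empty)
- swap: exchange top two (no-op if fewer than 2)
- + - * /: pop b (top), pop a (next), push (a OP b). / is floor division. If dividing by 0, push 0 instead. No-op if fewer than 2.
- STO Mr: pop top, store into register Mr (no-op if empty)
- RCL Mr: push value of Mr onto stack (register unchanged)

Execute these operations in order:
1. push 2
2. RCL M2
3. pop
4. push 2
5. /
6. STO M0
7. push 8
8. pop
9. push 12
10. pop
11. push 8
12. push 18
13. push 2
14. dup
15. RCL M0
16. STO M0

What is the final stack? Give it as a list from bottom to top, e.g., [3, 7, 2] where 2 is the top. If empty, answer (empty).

After op 1 (push 2): stack=[2] mem=[0,0,0,0]
After op 2 (RCL M2): stack=[2,0] mem=[0,0,0,0]
After op 3 (pop): stack=[2] mem=[0,0,0,0]
After op 4 (push 2): stack=[2,2] mem=[0,0,0,0]
After op 5 (/): stack=[1] mem=[0,0,0,0]
After op 6 (STO M0): stack=[empty] mem=[1,0,0,0]
After op 7 (push 8): stack=[8] mem=[1,0,0,0]
After op 8 (pop): stack=[empty] mem=[1,0,0,0]
After op 9 (push 12): stack=[12] mem=[1,0,0,0]
After op 10 (pop): stack=[empty] mem=[1,0,0,0]
After op 11 (push 8): stack=[8] mem=[1,0,0,0]
After op 12 (push 18): stack=[8,18] mem=[1,0,0,0]
After op 13 (push 2): stack=[8,18,2] mem=[1,0,0,0]
After op 14 (dup): stack=[8,18,2,2] mem=[1,0,0,0]
After op 15 (RCL M0): stack=[8,18,2,2,1] mem=[1,0,0,0]
After op 16 (STO M0): stack=[8,18,2,2] mem=[1,0,0,0]

Answer: [8, 18, 2, 2]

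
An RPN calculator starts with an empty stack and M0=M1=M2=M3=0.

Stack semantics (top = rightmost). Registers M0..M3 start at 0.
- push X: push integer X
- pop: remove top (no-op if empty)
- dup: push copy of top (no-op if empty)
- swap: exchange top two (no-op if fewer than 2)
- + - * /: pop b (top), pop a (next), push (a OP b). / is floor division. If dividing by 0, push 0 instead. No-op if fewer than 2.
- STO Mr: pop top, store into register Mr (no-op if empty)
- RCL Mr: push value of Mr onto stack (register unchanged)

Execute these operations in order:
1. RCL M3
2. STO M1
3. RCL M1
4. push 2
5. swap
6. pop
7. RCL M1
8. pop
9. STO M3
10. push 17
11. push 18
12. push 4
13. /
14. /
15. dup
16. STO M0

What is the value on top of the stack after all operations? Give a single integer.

After op 1 (RCL M3): stack=[0] mem=[0,0,0,0]
After op 2 (STO M1): stack=[empty] mem=[0,0,0,0]
After op 3 (RCL M1): stack=[0] mem=[0,0,0,0]
After op 4 (push 2): stack=[0,2] mem=[0,0,0,0]
After op 5 (swap): stack=[2,0] mem=[0,0,0,0]
After op 6 (pop): stack=[2] mem=[0,0,0,0]
After op 7 (RCL M1): stack=[2,0] mem=[0,0,0,0]
After op 8 (pop): stack=[2] mem=[0,0,0,0]
After op 9 (STO M3): stack=[empty] mem=[0,0,0,2]
After op 10 (push 17): stack=[17] mem=[0,0,0,2]
After op 11 (push 18): stack=[17,18] mem=[0,0,0,2]
After op 12 (push 4): stack=[17,18,4] mem=[0,0,0,2]
After op 13 (/): stack=[17,4] mem=[0,0,0,2]
After op 14 (/): stack=[4] mem=[0,0,0,2]
After op 15 (dup): stack=[4,4] mem=[0,0,0,2]
After op 16 (STO M0): stack=[4] mem=[4,0,0,2]

Answer: 4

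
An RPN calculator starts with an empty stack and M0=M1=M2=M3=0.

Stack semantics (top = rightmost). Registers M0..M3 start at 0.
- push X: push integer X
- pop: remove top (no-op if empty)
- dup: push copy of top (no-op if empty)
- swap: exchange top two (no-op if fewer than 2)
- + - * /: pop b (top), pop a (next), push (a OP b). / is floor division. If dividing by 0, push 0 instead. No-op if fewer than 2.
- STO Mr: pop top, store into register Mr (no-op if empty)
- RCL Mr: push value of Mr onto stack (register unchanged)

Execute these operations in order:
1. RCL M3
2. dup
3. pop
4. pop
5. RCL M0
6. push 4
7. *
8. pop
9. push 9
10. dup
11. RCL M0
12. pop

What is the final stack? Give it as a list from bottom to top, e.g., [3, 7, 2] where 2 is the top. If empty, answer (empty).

After op 1 (RCL M3): stack=[0] mem=[0,0,0,0]
After op 2 (dup): stack=[0,0] mem=[0,0,0,0]
After op 3 (pop): stack=[0] mem=[0,0,0,0]
After op 4 (pop): stack=[empty] mem=[0,0,0,0]
After op 5 (RCL M0): stack=[0] mem=[0,0,0,0]
After op 6 (push 4): stack=[0,4] mem=[0,0,0,0]
After op 7 (*): stack=[0] mem=[0,0,0,0]
After op 8 (pop): stack=[empty] mem=[0,0,0,0]
After op 9 (push 9): stack=[9] mem=[0,0,0,0]
After op 10 (dup): stack=[9,9] mem=[0,0,0,0]
After op 11 (RCL M0): stack=[9,9,0] mem=[0,0,0,0]
After op 12 (pop): stack=[9,9] mem=[0,0,0,0]

Answer: [9, 9]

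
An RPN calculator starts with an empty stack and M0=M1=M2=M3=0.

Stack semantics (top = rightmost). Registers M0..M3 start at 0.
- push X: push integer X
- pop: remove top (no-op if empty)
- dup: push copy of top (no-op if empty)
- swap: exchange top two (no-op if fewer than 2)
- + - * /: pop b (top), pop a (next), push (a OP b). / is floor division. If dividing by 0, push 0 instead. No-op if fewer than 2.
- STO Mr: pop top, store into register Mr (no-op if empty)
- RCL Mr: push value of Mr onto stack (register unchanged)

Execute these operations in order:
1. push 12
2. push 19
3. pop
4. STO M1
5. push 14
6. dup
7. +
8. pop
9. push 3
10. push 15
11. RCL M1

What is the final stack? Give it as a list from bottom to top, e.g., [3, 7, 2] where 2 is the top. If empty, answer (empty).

Answer: [3, 15, 12]

Derivation:
After op 1 (push 12): stack=[12] mem=[0,0,0,0]
After op 2 (push 19): stack=[12,19] mem=[0,0,0,0]
After op 3 (pop): stack=[12] mem=[0,0,0,0]
After op 4 (STO M1): stack=[empty] mem=[0,12,0,0]
After op 5 (push 14): stack=[14] mem=[0,12,0,0]
After op 6 (dup): stack=[14,14] mem=[0,12,0,0]
After op 7 (+): stack=[28] mem=[0,12,0,0]
After op 8 (pop): stack=[empty] mem=[0,12,0,0]
After op 9 (push 3): stack=[3] mem=[0,12,0,0]
After op 10 (push 15): stack=[3,15] mem=[0,12,0,0]
After op 11 (RCL M1): stack=[3,15,12] mem=[0,12,0,0]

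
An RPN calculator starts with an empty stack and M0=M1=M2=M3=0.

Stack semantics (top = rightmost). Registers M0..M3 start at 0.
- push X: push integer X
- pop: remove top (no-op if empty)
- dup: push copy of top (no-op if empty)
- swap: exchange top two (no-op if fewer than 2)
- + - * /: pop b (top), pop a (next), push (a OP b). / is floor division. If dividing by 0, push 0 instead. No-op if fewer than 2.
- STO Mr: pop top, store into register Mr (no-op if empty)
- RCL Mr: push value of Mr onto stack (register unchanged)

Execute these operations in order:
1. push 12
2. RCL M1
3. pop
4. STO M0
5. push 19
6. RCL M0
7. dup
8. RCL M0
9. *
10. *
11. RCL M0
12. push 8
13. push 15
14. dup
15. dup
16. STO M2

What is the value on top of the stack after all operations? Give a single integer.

Answer: 15

Derivation:
After op 1 (push 12): stack=[12] mem=[0,0,0,0]
After op 2 (RCL M1): stack=[12,0] mem=[0,0,0,0]
After op 3 (pop): stack=[12] mem=[0,0,0,0]
After op 4 (STO M0): stack=[empty] mem=[12,0,0,0]
After op 5 (push 19): stack=[19] mem=[12,0,0,0]
After op 6 (RCL M0): stack=[19,12] mem=[12,0,0,0]
After op 7 (dup): stack=[19,12,12] mem=[12,0,0,0]
After op 8 (RCL M0): stack=[19,12,12,12] mem=[12,0,0,0]
After op 9 (*): stack=[19,12,144] mem=[12,0,0,0]
After op 10 (*): stack=[19,1728] mem=[12,0,0,0]
After op 11 (RCL M0): stack=[19,1728,12] mem=[12,0,0,0]
After op 12 (push 8): stack=[19,1728,12,8] mem=[12,0,0,0]
After op 13 (push 15): stack=[19,1728,12,8,15] mem=[12,0,0,0]
After op 14 (dup): stack=[19,1728,12,8,15,15] mem=[12,0,0,0]
After op 15 (dup): stack=[19,1728,12,8,15,15,15] mem=[12,0,0,0]
After op 16 (STO M2): stack=[19,1728,12,8,15,15] mem=[12,0,15,0]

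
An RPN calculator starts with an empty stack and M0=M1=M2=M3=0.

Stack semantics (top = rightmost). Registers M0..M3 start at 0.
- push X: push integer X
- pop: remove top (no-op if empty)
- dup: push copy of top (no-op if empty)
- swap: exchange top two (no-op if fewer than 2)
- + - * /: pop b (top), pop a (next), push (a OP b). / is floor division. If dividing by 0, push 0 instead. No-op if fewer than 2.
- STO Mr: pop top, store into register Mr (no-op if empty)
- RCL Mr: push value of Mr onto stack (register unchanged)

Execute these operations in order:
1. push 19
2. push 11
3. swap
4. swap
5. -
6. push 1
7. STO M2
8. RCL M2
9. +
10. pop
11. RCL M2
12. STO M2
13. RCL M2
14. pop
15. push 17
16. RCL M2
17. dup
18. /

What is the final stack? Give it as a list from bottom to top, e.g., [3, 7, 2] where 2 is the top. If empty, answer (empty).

After op 1 (push 19): stack=[19] mem=[0,0,0,0]
After op 2 (push 11): stack=[19,11] mem=[0,0,0,0]
After op 3 (swap): stack=[11,19] mem=[0,0,0,0]
After op 4 (swap): stack=[19,11] mem=[0,0,0,0]
After op 5 (-): stack=[8] mem=[0,0,0,0]
After op 6 (push 1): stack=[8,1] mem=[0,0,0,0]
After op 7 (STO M2): stack=[8] mem=[0,0,1,0]
After op 8 (RCL M2): stack=[8,1] mem=[0,0,1,0]
After op 9 (+): stack=[9] mem=[0,0,1,0]
After op 10 (pop): stack=[empty] mem=[0,0,1,0]
After op 11 (RCL M2): stack=[1] mem=[0,0,1,0]
After op 12 (STO M2): stack=[empty] mem=[0,0,1,0]
After op 13 (RCL M2): stack=[1] mem=[0,0,1,0]
After op 14 (pop): stack=[empty] mem=[0,0,1,0]
After op 15 (push 17): stack=[17] mem=[0,0,1,0]
After op 16 (RCL M2): stack=[17,1] mem=[0,0,1,0]
After op 17 (dup): stack=[17,1,1] mem=[0,0,1,0]
After op 18 (/): stack=[17,1] mem=[0,0,1,0]

Answer: [17, 1]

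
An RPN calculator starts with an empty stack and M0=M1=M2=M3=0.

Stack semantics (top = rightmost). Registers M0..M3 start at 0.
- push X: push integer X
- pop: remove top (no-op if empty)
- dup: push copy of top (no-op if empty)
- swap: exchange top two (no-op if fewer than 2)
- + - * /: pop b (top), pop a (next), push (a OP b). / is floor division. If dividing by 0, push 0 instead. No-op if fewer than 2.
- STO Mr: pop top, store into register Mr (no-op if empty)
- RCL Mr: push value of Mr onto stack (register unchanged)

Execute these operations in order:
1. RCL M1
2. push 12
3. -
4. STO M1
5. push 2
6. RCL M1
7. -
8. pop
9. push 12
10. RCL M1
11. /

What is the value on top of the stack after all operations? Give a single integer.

Answer: -1

Derivation:
After op 1 (RCL M1): stack=[0] mem=[0,0,0,0]
After op 2 (push 12): stack=[0,12] mem=[0,0,0,0]
After op 3 (-): stack=[-12] mem=[0,0,0,0]
After op 4 (STO M1): stack=[empty] mem=[0,-12,0,0]
After op 5 (push 2): stack=[2] mem=[0,-12,0,0]
After op 6 (RCL M1): stack=[2,-12] mem=[0,-12,0,0]
After op 7 (-): stack=[14] mem=[0,-12,0,0]
After op 8 (pop): stack=[empty] mem=[0,-12,0,0]
After op 9 (push 12): stack=[12] mem=[0,-12,0,0]
After op 10 (RCL M1): stack=[12,-12] mem=[0,-12,0,0]
After op 11 (/): stack=[-1] mem=[0,-12,0,0]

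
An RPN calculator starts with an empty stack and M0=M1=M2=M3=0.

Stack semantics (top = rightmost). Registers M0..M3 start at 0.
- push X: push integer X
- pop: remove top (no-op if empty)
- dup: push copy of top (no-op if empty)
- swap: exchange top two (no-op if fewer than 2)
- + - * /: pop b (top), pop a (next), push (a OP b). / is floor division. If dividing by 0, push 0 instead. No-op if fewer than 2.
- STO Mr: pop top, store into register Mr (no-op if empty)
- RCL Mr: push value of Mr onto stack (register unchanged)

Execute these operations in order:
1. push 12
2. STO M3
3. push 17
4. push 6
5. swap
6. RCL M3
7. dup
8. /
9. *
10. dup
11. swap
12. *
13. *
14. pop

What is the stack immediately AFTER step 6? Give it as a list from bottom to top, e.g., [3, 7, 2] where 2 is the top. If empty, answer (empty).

After op 1 (push 12): stack=[12] mem=[0,0,0,0]
After op 2 (STO M3): stack=[empty] mem=[0,0,0,12]
After op 3 (push 17): stack=[17] mem=[0,0,0,12]
After op 4 (push 6): stack=[17,6] mem=[0,0,0,12]
After op 5 (swap): stack=[6,17] mem=[0,0,0,12]
After op 6 (RCL M3): stack=[6,17,12] mem=[0,0,0,12]

[6, 17, 12]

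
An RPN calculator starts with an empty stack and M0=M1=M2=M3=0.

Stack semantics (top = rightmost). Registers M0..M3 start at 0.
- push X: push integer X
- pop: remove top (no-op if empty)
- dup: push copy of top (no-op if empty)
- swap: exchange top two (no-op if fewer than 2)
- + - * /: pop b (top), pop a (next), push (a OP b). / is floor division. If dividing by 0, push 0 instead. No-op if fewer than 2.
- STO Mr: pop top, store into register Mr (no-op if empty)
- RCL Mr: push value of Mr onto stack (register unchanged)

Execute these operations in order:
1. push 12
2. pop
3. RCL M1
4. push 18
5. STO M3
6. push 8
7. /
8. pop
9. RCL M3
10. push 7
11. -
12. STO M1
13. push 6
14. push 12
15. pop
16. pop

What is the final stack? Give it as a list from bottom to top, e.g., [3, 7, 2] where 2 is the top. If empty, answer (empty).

After op 1 (push 12): stack=[12] mem=[0,0,0,0]
After op 2 (pop): stack=[empty] mem=[0,0,0,0]
After op 3 (RCL M1): stack=[0] mem=[0,0,0,0]
After op 4 (push 18): stack=[0,18] mem=[0,0,0,0]
After op 5 (STO M3): stack=[0] mem=[0,0,0,18]
After op 6 (push 8): stack=[0,8] mem=[0,0,0,18]
After op 7 (/): stack=[0] mem=[0,0,0,18]
After op 8 (pop): stack=[empty] mem=[0,0,0,18]
After op 9 (RCL M3): stack=[18] mem=[0,0,0,18]
After op 10 (push 7): stack=[18,7] mem=[0,0,0,18]
After op 11 (-): stack=[11] mem=[0,0,0,18]
After op 12 (STO M1): stack=[empty] mem=[0,11,0,18]
After op 13 (push 6): stack=[6] mem=[0,11,0,18]
After op 14 (push 12): stack=[6,12] mem=[0,11,0,18]
After op 15 (pop): stack=[6] mem=[0,11,0,18]
After op 16 (pop): stack=[empty] mem=[0,11,0,18]

Answer: (empty)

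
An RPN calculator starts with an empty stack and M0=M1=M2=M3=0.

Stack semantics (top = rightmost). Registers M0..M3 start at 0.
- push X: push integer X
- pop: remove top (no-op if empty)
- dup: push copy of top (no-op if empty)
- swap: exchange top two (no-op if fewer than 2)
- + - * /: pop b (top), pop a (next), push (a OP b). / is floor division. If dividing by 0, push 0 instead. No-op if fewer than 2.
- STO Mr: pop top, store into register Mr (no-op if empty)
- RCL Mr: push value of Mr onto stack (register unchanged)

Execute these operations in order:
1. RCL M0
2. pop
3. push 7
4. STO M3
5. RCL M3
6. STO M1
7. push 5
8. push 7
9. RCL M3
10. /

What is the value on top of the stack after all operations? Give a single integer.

Answer: 1

Derivation:
After op 1 (RCL M0): stack=[0] mem=[0,0,0,0]
After op 2 (pop): stack=[empty] mem=[0,0,0,0]
After op 3 (push 7): stack=[7] mem=[0,0,0,0]
After op 4 (STO M3): stack=[empty] mem=[0,0,0,7]
After op 5 (RCL M3): stack=[7] mem=[0,0,0,7]
After op 6 (STO M1): stack=[empty] mem=[0,7,0,7]
After op 7 (push 5): stack=[5] mem=[0,7,0,7]
After op 8 (push 7): stack=[5,7] mem=[0,7,0,7]
After op 9 (RCL M3): stack=[5,7,7] mem=[0,7,0,7]
After op 10 (/): stack=[5,1] mem=[0,7,0,7]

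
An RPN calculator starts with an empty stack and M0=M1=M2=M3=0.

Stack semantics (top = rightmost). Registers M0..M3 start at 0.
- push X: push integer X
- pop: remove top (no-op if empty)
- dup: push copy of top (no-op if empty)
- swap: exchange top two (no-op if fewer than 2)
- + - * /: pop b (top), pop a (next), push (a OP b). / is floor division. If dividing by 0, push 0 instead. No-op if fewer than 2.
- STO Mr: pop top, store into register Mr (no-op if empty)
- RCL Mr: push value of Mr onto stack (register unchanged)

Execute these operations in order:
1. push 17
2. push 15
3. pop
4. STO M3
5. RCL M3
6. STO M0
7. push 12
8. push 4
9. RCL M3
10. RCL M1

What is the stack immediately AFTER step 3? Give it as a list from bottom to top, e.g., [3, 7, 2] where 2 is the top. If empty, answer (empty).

After op 1 (push 17): stack=[17] mem=[0,0,0,0]
After op 2 (push 15): stack=[17,15] mem=[0,0,0,0]
After op 3 (pop): stack=[17] mem=[0,0,0,0]

[17]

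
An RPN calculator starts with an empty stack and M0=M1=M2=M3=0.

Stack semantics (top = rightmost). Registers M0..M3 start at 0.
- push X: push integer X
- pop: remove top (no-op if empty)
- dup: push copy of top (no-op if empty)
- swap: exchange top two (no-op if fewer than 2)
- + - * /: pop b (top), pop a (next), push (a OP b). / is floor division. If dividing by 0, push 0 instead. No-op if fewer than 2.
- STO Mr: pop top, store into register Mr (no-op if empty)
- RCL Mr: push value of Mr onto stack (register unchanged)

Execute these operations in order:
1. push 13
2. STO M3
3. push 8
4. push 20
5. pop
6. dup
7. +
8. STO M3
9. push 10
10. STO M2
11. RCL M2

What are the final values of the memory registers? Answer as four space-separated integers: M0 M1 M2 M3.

After op 1 (push 13): stack=[13] mem=[0,0,0,0]
After op 2 (STO M3): stack=[empty] mem=[0,0,0,13]
After op 3 (push 8): stack=[8] mem=[0,0,0,13]
After op 4 (push 20): stack=[8,20] mem=[0,0,0,13]
After op 5 (pop): stack=[8] mem=[0,0,0,13]
After op 6 (dup): stack=[8,8] mem=[0,0,0,13]
After op 7 (+): stack=[16] mem=[0,0,0,13]
After op 8 (STO M3): stack=[empty] mem=[0,0,0,16]
After op 9 (push 10): stack=[10] mem=[0,0,0,16]
After op 10 (STO M2): stack=[empty] mem=[0,0,10,16]
After op 11 (RCL M2): stack=[10] mem=[0,0,10,16]

Answer: 0 0 10 16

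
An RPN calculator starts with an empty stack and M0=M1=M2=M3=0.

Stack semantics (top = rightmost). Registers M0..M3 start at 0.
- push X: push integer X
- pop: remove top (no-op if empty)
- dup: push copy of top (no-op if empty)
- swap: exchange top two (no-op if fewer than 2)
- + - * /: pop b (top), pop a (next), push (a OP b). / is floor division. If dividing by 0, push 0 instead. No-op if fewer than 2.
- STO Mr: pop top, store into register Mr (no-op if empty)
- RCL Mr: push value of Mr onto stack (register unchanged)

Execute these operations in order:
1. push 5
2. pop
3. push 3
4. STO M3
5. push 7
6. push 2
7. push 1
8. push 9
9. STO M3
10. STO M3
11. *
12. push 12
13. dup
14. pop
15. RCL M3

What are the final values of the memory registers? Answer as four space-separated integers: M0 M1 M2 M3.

After op 1 (push 5): stack=[5] mem=[0,0,0,0]
After op 2 (pop): stack=[empty] mem=[0,0,0,0]
After op 3 (push 3): stack=[3] mem=[0,0,0,0]
After op 4 (STO M3): stack=[empty] mem=[0,0,0,3]
After op 5 (push 7): stack=[7] mem=[0,0,0,3]
After op 6 (push 2): stack=[7,2] mem=[0,0,0,3]
After op 7 (push 1): stack=[7,2,1] mem=[0,0,0,3]
After op 8 (push 9): stack=[7,2,1,9] mem=[0,0,0,3]
After op 9 (STO M3): stack=[7,2,1] mem=[0,0,0,9]
After op 10 (STO M3): stack=[7,2] mem=[0,0,0,1]
After op 11 (*): stack=[14] mem=[0,0,0,1]
After op 12 (push 12): stack=[14,12] mem=[0,0,0,1]
After op 13 (dup): stack=[14,12,12] mem=[0,0,0,1]
After op 14 (pop): stack=[14,12] mem=[0,0,0,1]
After op 15 (RCL M3): stack=[14,12,1] mem=[0,0,0,1]

Answer: 0 0 0 1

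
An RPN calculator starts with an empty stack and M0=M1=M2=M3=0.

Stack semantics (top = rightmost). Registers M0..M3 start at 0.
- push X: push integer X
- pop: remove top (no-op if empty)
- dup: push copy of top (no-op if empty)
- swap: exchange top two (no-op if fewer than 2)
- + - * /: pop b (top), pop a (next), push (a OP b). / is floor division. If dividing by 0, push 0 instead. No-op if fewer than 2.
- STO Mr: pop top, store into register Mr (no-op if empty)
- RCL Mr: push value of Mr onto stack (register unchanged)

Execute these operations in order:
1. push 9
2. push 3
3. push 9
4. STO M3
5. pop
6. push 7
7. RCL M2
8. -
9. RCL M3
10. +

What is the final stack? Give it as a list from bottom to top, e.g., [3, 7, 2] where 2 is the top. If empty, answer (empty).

Answer: [9, 16]

Derivation:
After op 1 (push 9): stack=[9] mem=[0,0,0,0]
After op 2 (push 3): stack=[9,3] mem=[0,0,0,0]
After op 3 (push 9): stack=[9,3,9] mem=[0,0,0,0]
After op 4 (STO M3): stack=[9,3] mem=[0,0,0,9]
After op 5 (pop): stack=[9] mem=[0,0,0,9]
After op 6 (push 7): stack=[9,7] mem=[0,0,0,9]
After op 7 (RCL M2): stack=[9,7,0] mem=[0,0,0,9]
After op 8 (-): stack=[9,7] mem=[0,0,0,9]
After op 9 (RCL M3): stack=[9,7,9] mem=[0,0,0,9]
After op 10 (+): stack=[9,16] mem=[0,0,0,9]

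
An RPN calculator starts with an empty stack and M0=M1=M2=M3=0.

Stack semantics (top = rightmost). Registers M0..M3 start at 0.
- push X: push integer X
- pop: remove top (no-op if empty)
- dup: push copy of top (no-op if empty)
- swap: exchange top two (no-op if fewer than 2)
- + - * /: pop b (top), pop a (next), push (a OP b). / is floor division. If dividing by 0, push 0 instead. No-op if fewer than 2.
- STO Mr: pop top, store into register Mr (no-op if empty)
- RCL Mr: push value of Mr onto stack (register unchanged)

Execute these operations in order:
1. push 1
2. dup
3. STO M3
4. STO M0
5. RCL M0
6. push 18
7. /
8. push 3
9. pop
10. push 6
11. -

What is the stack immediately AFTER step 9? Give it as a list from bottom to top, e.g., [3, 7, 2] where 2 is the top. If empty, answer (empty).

After op 1 (push 1): stack=[1] mem=[0,0,0,0]
After op 2 (dup): stack=[1,1] mem=[0,0,0,0]
After op 3 (STO M3): stack=[1] mem=[0,0,0,1]
After op 4 (STO M0): stack=[empty] mem=[1,0,0,1]
After op 5 (RCL M0): stack=[1] mem=[1,0,0,1]
After op 6 (push 18): stack=[1,18] mem=[1,0,0,1]
After op 7 (/): stack=[0] mem=[1,0,0,1]
After op 8 (push 3): stack=[0,3] mem=[1,0,0,1]
After op 9 (pop): stack=[0] mem=[1,0,0,1]

[0]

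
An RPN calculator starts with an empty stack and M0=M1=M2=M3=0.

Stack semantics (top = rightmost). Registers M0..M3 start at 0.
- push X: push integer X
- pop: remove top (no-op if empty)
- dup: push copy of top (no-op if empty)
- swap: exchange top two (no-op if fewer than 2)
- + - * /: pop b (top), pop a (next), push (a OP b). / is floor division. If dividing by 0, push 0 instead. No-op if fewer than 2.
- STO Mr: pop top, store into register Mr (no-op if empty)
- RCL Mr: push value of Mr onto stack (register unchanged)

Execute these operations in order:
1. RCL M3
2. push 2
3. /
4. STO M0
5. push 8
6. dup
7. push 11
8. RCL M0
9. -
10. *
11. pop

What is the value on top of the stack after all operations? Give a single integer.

Answer: 8

Derivation:
After op 1 (RCL M3): stack=[0] mem=[0,0,0,0]
After op 2 (push 2): stack=[0,2] mem=[0,0,0,0]
After op 3 (/): stack=[0] mem=[0,0,0,0]
After op 4 (STO M0): stack=[empty] mem=[0,0,0,0]
After op 5 (push 8): stack=[8] mem=[0,0,0,0]
After op 6 (dup): stack=[8,8] mem=[0,0,0,0]
After op 7 (push 11): stack=[8,8,11] mem=[0,0,0,0]
After op 8 (RCL M0): stack=[8,8,11,0] mem=[0,0,0,0]
After op 9 (-): stack=[8,8,11] mem=[0,0,0,0]
After op 10 (*): stack=[8,88] mem=[0,0,0,0]
After op 11 (pop): stack=[8] mem=[0,0,0,0]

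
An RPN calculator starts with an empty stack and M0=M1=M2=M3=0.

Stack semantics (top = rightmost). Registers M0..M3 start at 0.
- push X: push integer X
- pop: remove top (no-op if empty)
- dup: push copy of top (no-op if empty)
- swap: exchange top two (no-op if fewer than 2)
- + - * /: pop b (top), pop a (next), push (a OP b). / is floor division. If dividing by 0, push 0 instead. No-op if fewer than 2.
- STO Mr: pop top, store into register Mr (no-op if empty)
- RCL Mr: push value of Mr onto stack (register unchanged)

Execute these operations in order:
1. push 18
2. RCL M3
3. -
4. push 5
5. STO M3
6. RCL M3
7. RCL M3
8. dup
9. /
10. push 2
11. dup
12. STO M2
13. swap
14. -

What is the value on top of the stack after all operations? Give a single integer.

Answer: 1

Derivation:
After op 1 (push 18): stack=[18] mem=[0,0,0,0]
After op 2 (RCL M3): stack=[18,0] mem=[0,0,0,0]
After op 3 (-): stack=[18] mem=[0,0,0,0]
After op 4 (push 5): stack=[18,5] mem=[0,0,0,0]
After op 5 (STO M3): stack=[18] mem=[0,0,0,5]
After op 6 (RCL M3): stack=[18,5] mem=[0,0,0,5]
After op 7 (RCL M3): stack=[18,5,5] mem=[0,0,0,5]
After op 8 (dup): stack=[18,5,5,5] mem=[0,0,0,5]
After op 9 (/): stack=[18,5,1] mem=[0,0,0,5]
After op 10 (push 2): stack=[18,5,1,2] mem=[0,0,0,5]
After op 11 (dup): stack=[18,5,1,2,2] mem=[0,0,0,5]
After op 12 (STO M2): stack=[18,5,1,2] mem=[0,0,2,5]
After op 13 (swap): stack=[18,5,2,1] mem=[0,0,2,5]
After op 14 (-): stack=[18,5,1] mem=[0,0,2,5]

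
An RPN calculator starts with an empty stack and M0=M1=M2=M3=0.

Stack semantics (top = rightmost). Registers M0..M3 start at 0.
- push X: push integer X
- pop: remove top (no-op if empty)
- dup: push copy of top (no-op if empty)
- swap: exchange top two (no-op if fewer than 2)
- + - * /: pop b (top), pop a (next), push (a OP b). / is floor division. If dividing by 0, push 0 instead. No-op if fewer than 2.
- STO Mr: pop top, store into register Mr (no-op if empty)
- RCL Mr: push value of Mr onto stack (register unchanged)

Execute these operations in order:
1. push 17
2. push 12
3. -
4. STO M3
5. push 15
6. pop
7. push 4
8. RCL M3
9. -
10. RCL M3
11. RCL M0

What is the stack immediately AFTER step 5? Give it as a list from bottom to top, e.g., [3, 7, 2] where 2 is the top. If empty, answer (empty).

After op 1 (push 17): stack=[17] mem=[0,0,0,0]
After op 2 (push 12): stack=[17,12] mem=[0,0,0,0]
After op 3 (-): stack=[5] mem=[0,0,0,0]
After op 4 (STO M3): stack=[empty] mem=[0,0,0,5]
After op 5 (push 15): stack=[15] mem=[0,0,0,5]

[15]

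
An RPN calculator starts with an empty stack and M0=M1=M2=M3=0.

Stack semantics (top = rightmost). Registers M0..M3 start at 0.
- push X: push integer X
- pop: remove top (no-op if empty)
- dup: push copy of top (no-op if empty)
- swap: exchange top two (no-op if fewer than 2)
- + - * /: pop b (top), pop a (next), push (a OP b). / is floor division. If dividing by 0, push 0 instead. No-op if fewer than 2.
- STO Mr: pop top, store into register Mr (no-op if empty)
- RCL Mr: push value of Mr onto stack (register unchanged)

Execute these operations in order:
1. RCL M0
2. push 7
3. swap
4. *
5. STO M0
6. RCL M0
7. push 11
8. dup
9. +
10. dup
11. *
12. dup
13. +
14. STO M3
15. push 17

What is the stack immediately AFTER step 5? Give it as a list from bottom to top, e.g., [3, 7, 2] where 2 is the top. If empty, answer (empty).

After op 1 (RCL M0): stack=[0] mem=[0,0,0,0]
After op 2 (push 7): stack=[0,7] mem=[0,0,0,0]
After op 3 (swap): stack=[7,0] mem=[0,0,0,0]
After op 4 (*): stack=[0] mem=[0,0,0,0]
After op 5 (STO M0): stack=[empty] mem=[0,0,0,0]

(empty)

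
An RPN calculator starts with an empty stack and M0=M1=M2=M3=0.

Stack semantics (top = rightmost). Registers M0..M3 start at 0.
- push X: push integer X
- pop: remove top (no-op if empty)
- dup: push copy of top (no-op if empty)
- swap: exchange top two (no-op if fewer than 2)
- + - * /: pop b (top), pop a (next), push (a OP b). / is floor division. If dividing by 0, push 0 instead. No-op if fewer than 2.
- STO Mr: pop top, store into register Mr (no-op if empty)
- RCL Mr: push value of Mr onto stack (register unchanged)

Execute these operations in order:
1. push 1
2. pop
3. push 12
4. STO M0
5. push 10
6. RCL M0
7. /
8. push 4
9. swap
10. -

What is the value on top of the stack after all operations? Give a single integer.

Answer: 4

Derivation:
After op 1 (push 1): stack=[1] mem=[0,0,0,0]
After op 2 (pop): stack=[empty] mem=[0,0,0,0]
After op 3 (push 12): stack=[12] mem=[0,0,0,0]
After op 4 (STO M0): stack=[empty] mem=[12,0,0,0]
After op 5 (push 10): stack=[10] mem=[12,0,0,0]
After op 6 (RCL M0): stack=[10,12] mem=[12,0,0,0]
After op 7 (/): stack=[0] mem=[12,0,0,0]
After op 8 (push 4): stack=[0,4] mem=[12,0,0,0]
After op 9 (swap): stack=[4,0] mem=[12,0,0,0]
After op 10 (-): stack=[4] mem=[12,0,0,0]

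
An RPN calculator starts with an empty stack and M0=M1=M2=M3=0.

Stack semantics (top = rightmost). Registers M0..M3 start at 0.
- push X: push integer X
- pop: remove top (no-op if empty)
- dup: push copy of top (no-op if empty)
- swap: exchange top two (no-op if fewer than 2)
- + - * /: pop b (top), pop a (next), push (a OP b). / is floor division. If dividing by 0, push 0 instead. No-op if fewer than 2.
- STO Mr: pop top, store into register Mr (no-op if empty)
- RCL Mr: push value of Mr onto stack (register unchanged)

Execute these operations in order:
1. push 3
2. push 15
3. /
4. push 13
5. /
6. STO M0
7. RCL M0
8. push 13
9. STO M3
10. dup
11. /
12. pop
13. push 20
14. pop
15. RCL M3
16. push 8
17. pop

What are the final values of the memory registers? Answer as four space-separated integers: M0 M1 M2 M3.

Answer: 0 0 0 13

Derivation:
After op 1 (push 3): stack=[3] mem=[0,0,0,0]
After op 2 (push 15): stack=[3,15] mem=[0,0,0,0]
After op 3 (/): stack=[0] mem=[0,0,0,0]
After op 4 (push 13): stack=[0,13] mem=[0,0,0,0]
After op 5 (/): stack=[0] mem=[0,0,0,0]
After op 6 (STO M0): stack=[empty] mem=[0,0,0,0]
After op 7 (RCL M0): stack=[0] mem=[0,0,0,0]
After op 8 (push 13): stack=[0,13] mem=[0,0,0,0]
After op 9 (STO M3): stack=[0] mem=[0,0,0,13]
After op 10 (dup): stack=[0,0] mem=[0,0,0,13]
After op 11 (/): stack=[0] mem=[0,0,0,13]
After op 12 (pop): stack=[empty] mem=[0,0,0,13]
After op 13 (push 20): stack=[20] mem=[0,0,0,13]
After op 14 (pop): stack=[empty] mem=[0,0,0,13]
After op 15 (RCL M3): stack=[13] mem=[0,0,0,13]
After op 16 (push 8): stack=[13,8] mem=[0,0,0,13]
After op 17 (pop): stack=[13] mem=[0,0,0,13]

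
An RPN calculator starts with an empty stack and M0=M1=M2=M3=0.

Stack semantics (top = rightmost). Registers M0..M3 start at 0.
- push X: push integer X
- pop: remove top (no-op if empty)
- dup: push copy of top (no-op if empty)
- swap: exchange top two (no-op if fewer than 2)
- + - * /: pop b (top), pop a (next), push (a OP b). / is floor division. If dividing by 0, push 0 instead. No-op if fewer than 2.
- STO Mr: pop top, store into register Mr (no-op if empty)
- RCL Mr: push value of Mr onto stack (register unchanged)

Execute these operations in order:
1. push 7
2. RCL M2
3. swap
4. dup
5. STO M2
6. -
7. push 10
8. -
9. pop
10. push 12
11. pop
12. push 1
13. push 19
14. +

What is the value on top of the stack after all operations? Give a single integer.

After op 1 (push 7): stack=[7] mem=[0,0,0,0]
After op 2 (RCL M2): stack=[7,0] mem=[0,0,0,0]
After op 3 (swap): stack=[0,7] mem=[0,0,0,0]
After op 4 (dup): stack=[0,7,7] mem=[0,0,0,0]
After op 5 (STO M2): stack=[0,7] mem=[0,0,7,0]
After op 6 (-): stack=[-7] mem=[0,0,7,0]
After op 7 (push 10): stack=[-7,10] mem=[0,0,7,0]
After op 8 (-): stack=[-17] mem=[0,0,7,0]
After op 9 (pop): stack=[empty] mem=[0,0,7,0]
After op 10 (push 12): stack=[12] mem=[0,0,7,0]
After op 11 (pop): stack=[empty] mem=[0,0,7,0]
After op 12 (push 1): stack=[1] mem=[0,0,7,0]
After op 13 (push 19): stack=[1,19] mem=[0,0,7,0]
After op 14 (+): stack=[20] mem=[0,0,7,0]

Answer: 20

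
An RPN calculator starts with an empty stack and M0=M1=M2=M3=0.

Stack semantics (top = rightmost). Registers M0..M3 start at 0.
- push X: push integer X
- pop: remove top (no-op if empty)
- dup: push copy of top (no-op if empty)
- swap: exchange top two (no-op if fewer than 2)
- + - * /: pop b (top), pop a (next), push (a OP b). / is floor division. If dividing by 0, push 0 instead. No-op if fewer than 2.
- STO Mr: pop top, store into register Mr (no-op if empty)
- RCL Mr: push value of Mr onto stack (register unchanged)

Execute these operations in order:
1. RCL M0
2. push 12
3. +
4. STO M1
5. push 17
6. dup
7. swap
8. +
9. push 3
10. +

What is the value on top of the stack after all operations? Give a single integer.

After op 1 (RCL M0): stack=[0] mem=[0,0,0,0]
After op 2 (push 12): stack=[0,12] mem=[0,0,0,0]
After op 3 (+): stack=[12] mem=[0,0,0,0]
After op 4 (STO M1): stack=[empty] mem=[0,12,0,0]
After op 5 (push 17): stack=[17] mem=[0,12,0,0]
After op 6 (dup): stack=[17,17] mem=[0,12,0,0]
After op 7 (swap): stack=[17,17] mem=[0,12,0,0]
After op 8 (+): stack=[34] mem=[0,12,0,0]
After op 9 (push 3): stack=[34,3] mem=[0,12,0,0]
After op 10 (+): stack=[37] mem=[0,12,0,0]

Answer: 37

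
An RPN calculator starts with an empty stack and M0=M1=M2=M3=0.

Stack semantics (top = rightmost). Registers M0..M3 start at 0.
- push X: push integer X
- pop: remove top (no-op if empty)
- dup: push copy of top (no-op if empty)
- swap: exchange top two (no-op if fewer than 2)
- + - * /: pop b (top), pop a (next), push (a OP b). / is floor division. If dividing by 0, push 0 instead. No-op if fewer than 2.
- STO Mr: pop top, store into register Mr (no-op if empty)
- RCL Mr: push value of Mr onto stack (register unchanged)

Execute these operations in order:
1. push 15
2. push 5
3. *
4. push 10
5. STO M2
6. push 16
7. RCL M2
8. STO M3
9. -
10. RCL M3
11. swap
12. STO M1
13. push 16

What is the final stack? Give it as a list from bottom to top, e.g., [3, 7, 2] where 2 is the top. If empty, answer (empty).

Answer: [10, 16]

Derivation:
After op 1 (push 15): stack=[15] mem=[0,0,0,0]
After op 2 (push 5): stack=[15,5] mem=[0,0,0,0]
After op 3 (*): stack=[75] mem=[0,0,0,0]
After op 4 (push 10): stack=[75,10] mem=[0,0,0,0]
After op 5 (STO M2): stack=[75] mem=[0,0,10,0]
After op 6 (push 16): stack=[75,16] mem=[0,0,10,0]
After op 7 (RCL M2): stack=[75,16,10] mem=[0,0,10,0]
After op 8 (STO M3): stack=[75,16] mem=[0,0,10,10]
After op 9 (-): stack=[59] mem=[0,0,10,10]
After op 10 (RCL M3): stack=[59,10] mem=[0,0,10,10]
After op 11 (swap): stack=[10,59] mem=[0,0,10,10]
After op 12 (STO M1): stack=[10] mem=[0,59,10,10]
After op 13 (push 16): stack=[10,16] mem=[0,59,10,10]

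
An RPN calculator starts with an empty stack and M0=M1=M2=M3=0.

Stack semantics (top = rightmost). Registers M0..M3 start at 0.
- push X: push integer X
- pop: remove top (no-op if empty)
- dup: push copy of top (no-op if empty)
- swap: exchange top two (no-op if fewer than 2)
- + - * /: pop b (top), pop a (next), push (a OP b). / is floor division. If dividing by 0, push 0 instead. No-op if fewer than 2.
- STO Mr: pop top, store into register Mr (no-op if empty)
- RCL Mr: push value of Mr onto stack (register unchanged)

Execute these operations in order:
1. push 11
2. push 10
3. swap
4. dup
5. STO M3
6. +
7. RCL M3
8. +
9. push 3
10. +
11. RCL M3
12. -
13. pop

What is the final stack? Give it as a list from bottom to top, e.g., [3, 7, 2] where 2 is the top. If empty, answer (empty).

Answer: (empty)

Derivation:
After op 1 (push 11): stack=[11] mem=[0,0,0,0]
After op 2 (push 10): stack=[11,10] mem=[0,0,0,0]
After op 3 (swap): stack=[10,11] mem=[0,0,0,0]
After op 4 (dup): stack=[10,11,11] mem=[0,0,0,0]
After op 5 (STO M3): stack=[10,11] mem=[0,0,0,11]
After op 6 (+): stack=[21] mem=[0,0,0,11]
After op 7 (RCL M3): stack=[21,11] mem=[0,0,0,11]
After op 8 (+): stack=[32] mem=[0,0,0,11]
After op 9 (push 3): stack=[32,3] mem=[0,0,0,11]
After op 10 (+): stack=[35] mem=[0,0,0,11]
After op 11 (RCL M3): stack=[35,11] mem=[0,0,0,11]
After op 12 (-): stack=[24] mem=[0,0,0,11]
After op 13 (pop): stack=[empty] mem=[0,0,0,11]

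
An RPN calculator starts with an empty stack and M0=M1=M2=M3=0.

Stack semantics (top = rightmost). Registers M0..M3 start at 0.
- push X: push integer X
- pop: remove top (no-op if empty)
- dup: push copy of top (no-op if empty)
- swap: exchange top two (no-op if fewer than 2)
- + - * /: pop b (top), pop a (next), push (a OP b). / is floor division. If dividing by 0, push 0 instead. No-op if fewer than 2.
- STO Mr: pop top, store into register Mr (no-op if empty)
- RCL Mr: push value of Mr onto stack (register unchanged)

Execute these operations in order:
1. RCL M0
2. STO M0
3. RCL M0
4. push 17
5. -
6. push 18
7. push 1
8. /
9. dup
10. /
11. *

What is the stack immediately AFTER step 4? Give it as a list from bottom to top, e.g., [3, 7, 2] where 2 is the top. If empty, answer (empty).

After op 1 (RCL M0): stack=[0] mem=[0,0,0,0]
After op 2 (STO M0): stack=[empty] mem=[0,0,0,0]
After op 3 (RCL M0): stack=[0] mem=[0,0,0,0]
After op 4 (push 17): stack=[0,17] mem=[0,0,0,0]

[0, 17]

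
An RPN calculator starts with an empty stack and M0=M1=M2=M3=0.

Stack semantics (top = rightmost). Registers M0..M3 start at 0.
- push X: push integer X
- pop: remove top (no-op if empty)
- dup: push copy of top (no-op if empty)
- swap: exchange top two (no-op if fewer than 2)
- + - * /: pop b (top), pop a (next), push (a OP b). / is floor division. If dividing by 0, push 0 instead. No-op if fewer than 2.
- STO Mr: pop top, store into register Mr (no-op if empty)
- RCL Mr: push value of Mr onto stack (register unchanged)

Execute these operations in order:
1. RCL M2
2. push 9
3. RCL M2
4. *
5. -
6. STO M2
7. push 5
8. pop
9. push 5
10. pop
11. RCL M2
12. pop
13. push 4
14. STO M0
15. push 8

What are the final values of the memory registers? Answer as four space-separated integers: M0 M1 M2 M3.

Answer: 4 0 0 0

Derivation:
After op 1 (RCL M2): stack=[0] mem=[0,0,0,0]
After op 2 (push 9): stack=[0,9] mem=[0,0,0,0]
After op 3 (RCL M2): stack=[0,9,0] mem=[0,0,0,0]
After op 4 (*): stack=[0,0] mem=[0,0,0,0]
After op 5 (-): stack=[0] mem=[0,0,0,0]
After op 6 (STO M2): stack=[empty] mem=[0,0,0,0]
After op 7 (push 5): stack=[5] mem=[0,0,0,0]
After op 8 (pop): stack=[empty] mem=[0,0,0,0]
After op 9 (push 5): stack=[5] mem=[0,0,0,0]
After op 10 (pop): stack=[empty] mem=[0,0,0,0]
After op 11 (RCL M2): stack=[0] mem=[0,0,0,0]
After op 12 (pop): stack=[empty] mem=[0,0,0,0]
After op 13 (push 4): stack=[4] mem=[0,0,0,0]
After op 14 (STO M0): stack=[empty] mem=[4,0,0,0]
After op 15 (push 8): stack=[8] mem=[4,0,0,0]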